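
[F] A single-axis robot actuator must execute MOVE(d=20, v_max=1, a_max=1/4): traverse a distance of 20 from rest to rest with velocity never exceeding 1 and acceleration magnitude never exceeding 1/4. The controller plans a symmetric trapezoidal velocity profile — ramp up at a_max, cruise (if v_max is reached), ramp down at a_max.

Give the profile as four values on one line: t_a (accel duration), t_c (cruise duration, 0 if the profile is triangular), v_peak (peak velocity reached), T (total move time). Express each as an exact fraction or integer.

t_a=4 t_c=16 v_peak=1 T=24

(v_max)²/a_max = 1²/(1/4) = 4
20 ≥ 4 ⇒ cruise phase
t_a = 1/(1/4) = 4; v_peak = 1
d_cruise = 20 − 4 = 16; t_c = 16/1 = 16
T = 2·4 + 16 = 24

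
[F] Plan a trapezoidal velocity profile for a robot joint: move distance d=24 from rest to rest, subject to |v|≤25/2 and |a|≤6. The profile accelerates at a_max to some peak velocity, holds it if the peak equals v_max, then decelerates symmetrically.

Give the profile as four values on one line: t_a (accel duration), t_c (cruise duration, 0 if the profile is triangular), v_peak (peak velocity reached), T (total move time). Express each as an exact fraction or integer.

vₘ²/aₘ = (25/2)²/6 = 625/24
24 < 625/24 → triangular
v_peak = √(24·6) = √144 = 12
t_a = 12/6 = 2; t_c = 0
T = 2·2 = 4

t_a=2 t_c=0 v_peak=12 T=4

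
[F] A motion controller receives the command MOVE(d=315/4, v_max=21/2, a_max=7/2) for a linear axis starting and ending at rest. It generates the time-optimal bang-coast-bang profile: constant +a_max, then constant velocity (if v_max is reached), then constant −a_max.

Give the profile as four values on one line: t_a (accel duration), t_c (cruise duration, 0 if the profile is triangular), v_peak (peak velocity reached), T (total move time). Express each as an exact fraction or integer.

t_a=3 t_c=9/2 v_peak=21/2 T=21/2

(v_max)²/a_max = (21/2)²/(7/2) = 63/2
315/4 ≥ 63/2 ⇒ cruise phase
t_a = (21/2)/(7/2) = 3; v_peak = 21/2
d_cruise = 315/4 − 63/2 = 189/4; t_c = (189/4)/(21/2) = 9/2
T = 2·3 + 9/2 = 21/2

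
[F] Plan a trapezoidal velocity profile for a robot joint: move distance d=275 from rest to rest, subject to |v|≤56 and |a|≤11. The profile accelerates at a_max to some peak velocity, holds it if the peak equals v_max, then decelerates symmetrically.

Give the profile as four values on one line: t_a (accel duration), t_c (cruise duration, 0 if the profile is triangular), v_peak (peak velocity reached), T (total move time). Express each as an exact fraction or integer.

v_max²/a_max = 56²/11 = 3136/11
275 < 3136/11 → triangular
v_peak = √(275·11) = √3025 = 55
t_a = 55/11 = 5; t_c = 0
T = 2·5 = 10

t_a=5 t_c=0 v_peak=55 T=10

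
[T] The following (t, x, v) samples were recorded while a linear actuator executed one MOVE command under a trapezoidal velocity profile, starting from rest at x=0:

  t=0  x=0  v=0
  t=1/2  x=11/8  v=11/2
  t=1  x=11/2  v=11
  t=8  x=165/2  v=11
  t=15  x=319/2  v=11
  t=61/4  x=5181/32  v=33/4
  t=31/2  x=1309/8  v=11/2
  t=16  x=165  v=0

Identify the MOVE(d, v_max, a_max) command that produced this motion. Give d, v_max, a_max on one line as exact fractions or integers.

final state: t=16, x=165, v=0 → d = 165
a_max = (11/2−0)/(1/2−0) = 11
max v = 11 over t∈[1,15] → v_max = 11
check: 11·(1+14) = 165 ✓

d=165 v_max=11 a_max=11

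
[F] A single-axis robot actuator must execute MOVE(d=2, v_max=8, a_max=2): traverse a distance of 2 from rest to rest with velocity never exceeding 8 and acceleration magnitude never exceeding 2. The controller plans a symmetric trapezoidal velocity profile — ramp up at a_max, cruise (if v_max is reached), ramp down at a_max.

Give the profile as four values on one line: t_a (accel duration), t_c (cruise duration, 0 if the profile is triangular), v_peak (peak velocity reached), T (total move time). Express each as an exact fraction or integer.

t_a=1 t_c=0 v_peak=2 T=2

vₘ²/aₘ = 8²/2 = 32
2 < 32 ⇒ no cruise
v_peak = √(2·2) = √4 = 2
t_a = 2/2 = 1; t_c = 0
T = 2·1 = 2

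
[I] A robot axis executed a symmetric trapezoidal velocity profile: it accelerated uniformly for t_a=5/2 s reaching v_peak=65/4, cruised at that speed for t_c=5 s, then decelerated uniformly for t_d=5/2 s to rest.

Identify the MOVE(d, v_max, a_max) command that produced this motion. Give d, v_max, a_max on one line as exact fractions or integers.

d=975/8 v_max=65/4 a_max=13/2

a_max = (65/4)/(5/2) = 13/2
d_a = ½·65/4·5/2 = 325/16; d_c = 65/4·5 = 325/4
d = 2·325/16 + 325/4 = 975/8
t_c = 5 > 0 so v_max = 65/4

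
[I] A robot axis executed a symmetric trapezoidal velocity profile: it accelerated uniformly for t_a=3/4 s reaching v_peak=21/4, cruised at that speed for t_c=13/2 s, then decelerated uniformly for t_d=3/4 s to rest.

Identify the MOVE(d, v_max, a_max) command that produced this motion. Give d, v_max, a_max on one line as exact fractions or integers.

d=609/16 v_max=21/4 a_max=7

a_max = (21/4)/(3/4) = 7
d_a = ½·21/4·3/4 = 63/32; d_c = 21/4·13/2 = 273/8
d = 2·63/32 + 273/8 = 609/16
t_c = 13/2 > 0 ⇒ limit active, v_max = 21/4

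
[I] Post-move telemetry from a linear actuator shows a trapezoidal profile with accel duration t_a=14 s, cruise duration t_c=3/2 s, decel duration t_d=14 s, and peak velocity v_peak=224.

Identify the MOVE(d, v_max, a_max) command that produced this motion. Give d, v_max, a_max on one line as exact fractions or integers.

a_max = 224/14 = 16
d_a = ½·224·14 = 1568; d_c = 224·3/2 = 336
d = 2·1568 + 336 = 3472
t_c = 3/2 > 0 → v_max = v_peak = 224

d=3472 v_max=224 a_max=16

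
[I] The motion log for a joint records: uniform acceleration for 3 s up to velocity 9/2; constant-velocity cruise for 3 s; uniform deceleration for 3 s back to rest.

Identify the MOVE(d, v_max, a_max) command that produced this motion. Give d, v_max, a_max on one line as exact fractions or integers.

d=27 v_max=9/2 a_max=3/2

a_max = (9/2)/3 = 3/2
d_a = ½·9/2·3 = 27/4; d_c = 9/2·3 = 27/2
d = 2·27/4 + 27/2 = 27
t_c = 3 > 0 so v_max = 9/2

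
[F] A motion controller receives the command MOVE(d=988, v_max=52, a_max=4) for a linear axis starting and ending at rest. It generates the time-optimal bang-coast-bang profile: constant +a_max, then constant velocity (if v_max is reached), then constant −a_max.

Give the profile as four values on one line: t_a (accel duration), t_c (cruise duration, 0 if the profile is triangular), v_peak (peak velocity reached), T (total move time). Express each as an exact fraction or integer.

t_a=13 t_c=6 v_peak=52 T=32

(v_max)²/a_max = 52²/4 = 676
988 ≥ 676 → trapezoidal
t_a = 52/4 = 13; v_peak = 52
d_cruise = 988 − 676 = 312; t_c = 312/52 = 6
T = 2·13 + 6 = 32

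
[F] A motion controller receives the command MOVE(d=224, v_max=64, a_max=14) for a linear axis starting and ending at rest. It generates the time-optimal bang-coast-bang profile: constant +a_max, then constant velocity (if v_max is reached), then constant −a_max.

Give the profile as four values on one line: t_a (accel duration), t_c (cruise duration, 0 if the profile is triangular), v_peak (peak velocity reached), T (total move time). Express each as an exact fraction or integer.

vₘ²/aₘ = 64²/14 = 2048/7
224 < 2048/7 so t_c = 0
v_peak = √(224·14) = √3136 = 56
t_a = 56/14 = 4; t_c = 0
T = 2·4 = 8

t_a=4 t_c=0 v_peak=56 T=8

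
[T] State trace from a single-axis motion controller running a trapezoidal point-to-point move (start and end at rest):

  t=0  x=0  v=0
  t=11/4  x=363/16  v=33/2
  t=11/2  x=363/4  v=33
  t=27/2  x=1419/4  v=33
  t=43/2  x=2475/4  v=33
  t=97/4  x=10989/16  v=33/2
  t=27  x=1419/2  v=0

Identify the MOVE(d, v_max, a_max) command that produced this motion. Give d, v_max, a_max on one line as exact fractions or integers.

d=1419/2 v_max=33 a_max=6

final state: t=27, x=1419/2, v=0 → d = 1419/2
a_max = (33/2−0)/(11/4−0) = 6
max v = 33 over t∈[11/2,43/2] → v_max = 33
check: 33·(11/2+16) = 1419/2 ✓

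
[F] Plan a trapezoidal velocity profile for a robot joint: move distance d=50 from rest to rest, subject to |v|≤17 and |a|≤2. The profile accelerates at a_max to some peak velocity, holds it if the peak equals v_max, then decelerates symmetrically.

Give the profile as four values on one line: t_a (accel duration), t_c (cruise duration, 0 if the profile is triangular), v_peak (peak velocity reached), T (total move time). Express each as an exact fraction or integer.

t_a=5 t_c=0 v_peak=10 T=10

(v_max)²/a_max = 17²/2 = 289/2
50 < 289/2 → triangular
v_peak = √(50·2) = √100 = 10
t_a = 10/2 = 5; t_c = 0
T = 2·5 = 10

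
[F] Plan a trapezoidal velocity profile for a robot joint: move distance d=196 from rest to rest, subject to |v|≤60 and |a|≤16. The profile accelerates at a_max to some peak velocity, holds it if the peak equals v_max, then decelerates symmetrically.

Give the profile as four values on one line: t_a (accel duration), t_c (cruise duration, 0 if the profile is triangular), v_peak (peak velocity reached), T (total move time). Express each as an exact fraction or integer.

t_a=7/2 t_c=0 v_peak=56 T=7

(v_max)²/a_max = 60²/16 = 225
196 < 225 so t_c = 0
v_peak = √(196·16) = √3136 = 56
t_a = 56/16 = 7/2; t_c = 0
T = 2·7/2 = 7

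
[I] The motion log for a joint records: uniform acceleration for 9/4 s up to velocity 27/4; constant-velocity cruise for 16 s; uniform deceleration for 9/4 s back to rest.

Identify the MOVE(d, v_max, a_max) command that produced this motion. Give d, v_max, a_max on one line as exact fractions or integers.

d=1971/16 v_max=27/4 a_max=3

a_max = (27/4)/(9/4) = 3
d_a = ½·27/4·9/4 = 243/32; d_c = 27/4·16 = 108
d = 2·243/32 + 108 = 1971/16
t_c = 16 > 0 ⇒ limit active, v_max = 27/4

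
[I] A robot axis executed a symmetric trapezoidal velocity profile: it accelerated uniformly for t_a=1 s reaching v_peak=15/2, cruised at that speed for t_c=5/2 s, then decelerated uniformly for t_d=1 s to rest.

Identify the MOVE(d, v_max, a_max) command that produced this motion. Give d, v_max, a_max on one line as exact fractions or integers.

a_max = (15/2)/1 = 15/2
d_a = ½·15/2·1 = 15/4; d_c = 15/2·5/2 = 75/4
d = 2·15/4 + 75/4 = 105/4
t_c = 5/2 > 0 ⇒ limit active, v_max = 15/2

d=105/4 v_max=15/2 a_max=15/2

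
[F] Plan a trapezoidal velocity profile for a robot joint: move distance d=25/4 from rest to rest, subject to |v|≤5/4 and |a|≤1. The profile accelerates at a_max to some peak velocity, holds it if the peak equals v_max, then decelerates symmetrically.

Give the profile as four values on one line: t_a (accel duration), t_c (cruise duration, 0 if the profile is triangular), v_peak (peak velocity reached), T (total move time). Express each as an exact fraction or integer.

t_a=5/4 t_c=15/4 v_peak=5/4 T=25/4

v_max²/a_max = (5/4)²/1 = 25/16
25/4 ≥ 25/16 ⇒ cruise phase
t_a = (5/4)/1 = 5/4; v_peak = 5/4
d_cruise = 25/4 − 25/16 = 75/16; t_c = (75/16)/(5/4) = 15/4
T = 2·5/4 + 15/4 = 25/4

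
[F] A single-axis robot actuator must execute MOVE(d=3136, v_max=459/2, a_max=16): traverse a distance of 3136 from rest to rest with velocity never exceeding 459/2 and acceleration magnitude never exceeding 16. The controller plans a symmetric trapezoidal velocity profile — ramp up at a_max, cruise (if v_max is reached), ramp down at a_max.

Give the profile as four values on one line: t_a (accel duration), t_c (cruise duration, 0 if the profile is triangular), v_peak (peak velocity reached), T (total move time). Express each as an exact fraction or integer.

t_a=14 t_c=0 v_peak=224 T=28

vₘ²/aₘ = (459/2)²/16 = 210681/64
3136 < 210681/64 so t_c = 0
v_peak = √(3136·16) = √50176 = 224
t_a = 224/16 = 14; t_c = 0
T = 2·14 = 28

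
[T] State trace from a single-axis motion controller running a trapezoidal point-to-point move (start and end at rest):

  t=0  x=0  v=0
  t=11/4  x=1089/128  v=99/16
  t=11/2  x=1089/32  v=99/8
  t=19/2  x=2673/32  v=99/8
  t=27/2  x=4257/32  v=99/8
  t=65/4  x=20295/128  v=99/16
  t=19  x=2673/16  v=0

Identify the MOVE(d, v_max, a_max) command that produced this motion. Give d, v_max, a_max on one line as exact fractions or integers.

d=2673/16 v_max=99/8 a_max=9/4

final state: t=19, x=2673/16, v=0 → d = 2673/16
a_max = (99/16−0)/(11/4−0) = 9/4
max v = 99/8 over t∈[11/2,27/2] → v_max = 99/8
check: 99/8·(11/2+8) = 2673/16 ✓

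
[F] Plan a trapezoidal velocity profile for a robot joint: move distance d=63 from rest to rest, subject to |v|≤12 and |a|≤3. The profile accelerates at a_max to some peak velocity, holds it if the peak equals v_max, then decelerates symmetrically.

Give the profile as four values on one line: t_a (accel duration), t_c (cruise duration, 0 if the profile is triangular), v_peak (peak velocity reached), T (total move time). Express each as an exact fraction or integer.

t_a=4 t_c=5/4 v_peak=12 T=37/4

v_max²/a_max = 12²/3 = 48
63 ≥ 48 → trapezoidal
t_a = 12/3 = 4; v_peak = 12
d_cruise = 63 − 48 = 15; t_c = 15/12 = 5/4
T = 2·4 + 5/4 = 37/4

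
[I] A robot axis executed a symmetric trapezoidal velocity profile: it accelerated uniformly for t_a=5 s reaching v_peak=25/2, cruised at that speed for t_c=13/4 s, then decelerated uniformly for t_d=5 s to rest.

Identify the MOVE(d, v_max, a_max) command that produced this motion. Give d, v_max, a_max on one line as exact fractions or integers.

a_max = (25/2)/5 = 5/2
d_a = ½·25/2·5 = 125/4; d_c = 25/2·13/4 = 325/8
d = 2·125/4 + 325/8 = 825/8
t_c = 13/4 > 0 ⇒ limit active, v_max = 25/2

d=825/8 v_max=25/2 a_max=5/2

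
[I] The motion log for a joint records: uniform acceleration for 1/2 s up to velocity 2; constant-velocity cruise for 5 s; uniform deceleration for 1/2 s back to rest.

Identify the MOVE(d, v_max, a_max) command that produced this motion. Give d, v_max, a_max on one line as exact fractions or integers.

a_max = 2/(1/2) = 4
d_a = ½·2·1/2 = 1/2; d_c = 2·5 = 10
d = 2·1/2 + 10 = 11
t_c = 5 > 0 so v_max = 2

d=11 v_max=2 a_max=4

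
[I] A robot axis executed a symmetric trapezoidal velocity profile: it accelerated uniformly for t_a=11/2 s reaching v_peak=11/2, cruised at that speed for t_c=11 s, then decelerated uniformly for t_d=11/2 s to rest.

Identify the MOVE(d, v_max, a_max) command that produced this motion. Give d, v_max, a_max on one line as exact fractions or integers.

d=363/4 v_max=11/2 a_max=1

a_max = (11/2)/(11/2) = 1
d_a = ½·11/2·11/2 = 121/8; d_c = 11/2·11 = 121/2
d = 2·121/8 + 121/2 = 363/4
t_c = 11 > 0 so v_max = 11/2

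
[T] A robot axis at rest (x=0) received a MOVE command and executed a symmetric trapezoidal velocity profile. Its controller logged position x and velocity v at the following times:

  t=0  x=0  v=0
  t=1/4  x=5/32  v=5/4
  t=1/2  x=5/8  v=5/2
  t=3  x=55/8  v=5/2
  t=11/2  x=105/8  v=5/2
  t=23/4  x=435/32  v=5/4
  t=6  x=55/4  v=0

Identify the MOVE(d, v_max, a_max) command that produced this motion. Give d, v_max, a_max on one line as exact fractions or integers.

d=55/4 v_max=5/2 a_max=5

final state: t=6, x=55/4, v=0 → d = 55/4
a_max = (5/4−0)/(1/4−0) = 5
max v = 5/2 over t∈[1/2,11/2] → v_max = 5/2
check: 5/2·(1/2+5) = 55/4 ✓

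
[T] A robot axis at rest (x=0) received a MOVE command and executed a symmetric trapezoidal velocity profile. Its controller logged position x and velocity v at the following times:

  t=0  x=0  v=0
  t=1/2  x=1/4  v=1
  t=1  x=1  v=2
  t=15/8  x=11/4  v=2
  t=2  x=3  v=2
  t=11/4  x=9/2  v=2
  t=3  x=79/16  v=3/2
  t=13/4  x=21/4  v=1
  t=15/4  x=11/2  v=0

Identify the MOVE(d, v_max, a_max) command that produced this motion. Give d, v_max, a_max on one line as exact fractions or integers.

d=11/2 v_max=2 a_max=2

final state: t=15/4, x=11/2, v=0 → d = 11/2
a_max = (1−0)/(1/2−0) = 2
max v = 2 over t∈[1,11/4] → v_max = 2
check: 2·(1+7/4) = 11/2 ✓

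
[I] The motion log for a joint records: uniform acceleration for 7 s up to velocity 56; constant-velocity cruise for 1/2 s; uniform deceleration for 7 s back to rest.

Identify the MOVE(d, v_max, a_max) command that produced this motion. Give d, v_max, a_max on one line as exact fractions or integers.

d=420 v_max=56 a_max=8

a_max = 56/7 = 8
d_a = ½·56·7 = 196; d_c = 56·1/2 = 28
d = 2·196 + 28 = 420
t_c = 1/2 > 0 so v_max = 56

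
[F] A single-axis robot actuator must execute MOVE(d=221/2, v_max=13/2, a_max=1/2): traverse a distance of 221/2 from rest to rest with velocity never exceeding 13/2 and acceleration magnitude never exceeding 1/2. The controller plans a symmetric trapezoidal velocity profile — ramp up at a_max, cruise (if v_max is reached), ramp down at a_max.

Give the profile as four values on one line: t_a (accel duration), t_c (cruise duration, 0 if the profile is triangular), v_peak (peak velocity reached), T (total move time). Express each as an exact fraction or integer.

v_max²/a_max = (13/2)²/(1/2) = 169/2
221/2 ≥ 169/2 so v_max reached
t_a = (13/2)/(1/2) = 13; v_peak = 13/2
d_cruise = 221/2 − 169/2 = 26; t_c = 26/(13/2) = 4
T = 2·13 + 4 = 30

t_a=13 t_c=4 v_peak=13/2 T=30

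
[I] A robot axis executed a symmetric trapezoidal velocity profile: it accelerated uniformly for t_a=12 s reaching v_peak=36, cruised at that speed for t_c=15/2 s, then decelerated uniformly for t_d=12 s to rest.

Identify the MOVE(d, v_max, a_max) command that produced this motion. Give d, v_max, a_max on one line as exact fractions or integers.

d=702 v_max=36 a_max=3

a_max = 36/12 = 3
d_a = ½·36·12 = 216; d_c = 36·15/2 = 270
d = 2·216 + 270 = 702
t_c = 15/2 > 0 ⇒ limit active, v_max = 36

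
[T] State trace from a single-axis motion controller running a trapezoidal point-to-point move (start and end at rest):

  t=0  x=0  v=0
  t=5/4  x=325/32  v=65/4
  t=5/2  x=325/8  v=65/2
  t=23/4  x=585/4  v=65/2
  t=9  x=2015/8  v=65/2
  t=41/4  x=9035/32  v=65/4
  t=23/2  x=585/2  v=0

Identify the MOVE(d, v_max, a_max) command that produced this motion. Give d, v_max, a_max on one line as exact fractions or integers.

d=585/2 v_max=65/2 a_max=13

final state: t=23/2, x=585/2, v=0 → d = 585/2
a_max = (65/4−0)/(5/4−0) = 13
max v = 65/2 over t∈[5/2,9] → v_max = 65/2
check: 65/2·(5/2+13/2) = 585/2 ✓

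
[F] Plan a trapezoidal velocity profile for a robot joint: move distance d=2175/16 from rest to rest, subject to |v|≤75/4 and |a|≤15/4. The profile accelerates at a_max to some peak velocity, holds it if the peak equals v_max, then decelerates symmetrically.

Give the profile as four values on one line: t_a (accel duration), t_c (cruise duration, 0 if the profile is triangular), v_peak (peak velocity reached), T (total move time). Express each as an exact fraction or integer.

t_a=5 t_c=9/4 v_peak=75/4 T=49/4

(v_max)²/a_max = (75/4)²/(15/4) = 375/4
2175/16 ≥ 375/4 → trapezoidal
t_a = (75/4)/(15/4) = 5; v_peak = 75/4
d_cruise = 2175/16 − 375/4 = 675/16; t_c = (675/16)/(75/4) = 9/4
T = 2·5 + 9/4 = 49/4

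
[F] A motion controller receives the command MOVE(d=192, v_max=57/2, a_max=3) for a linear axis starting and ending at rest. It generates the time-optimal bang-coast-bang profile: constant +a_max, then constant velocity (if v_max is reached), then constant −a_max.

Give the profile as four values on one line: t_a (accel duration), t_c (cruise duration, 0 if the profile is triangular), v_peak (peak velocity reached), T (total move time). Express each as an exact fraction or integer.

(v_max)²/a_max = (57/2)²/3 = 1083/4
192 < 1083/4 ⇒ no cruise
v_peak = √(192·3) = √576 = 24
t_a = 24/3 = 8; t_c = 0
T = 2·8 = 16

t_a=8 t_c=0 v_peak=24 T=16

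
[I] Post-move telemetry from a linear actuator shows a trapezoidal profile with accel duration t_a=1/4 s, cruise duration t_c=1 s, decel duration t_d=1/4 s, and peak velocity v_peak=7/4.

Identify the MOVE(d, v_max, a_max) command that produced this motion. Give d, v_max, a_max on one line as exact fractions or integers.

d=35/16 v_max=7/4 a_max=7

a_max = (7/4)/(1/4) = 7
d_a = ½·7/4·1/4 = 7/32; d_c = 7/4·1 = 7/4
d = 2·7/32 + 7/4 = 35/16
t_c = 1 > 0 ⇒ limit active, v_max = 7/4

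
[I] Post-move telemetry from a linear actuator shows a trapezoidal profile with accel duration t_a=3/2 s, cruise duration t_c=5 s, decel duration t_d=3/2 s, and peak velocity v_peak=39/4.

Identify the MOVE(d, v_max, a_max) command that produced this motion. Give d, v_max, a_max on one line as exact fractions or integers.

a_max = (39/4)/(3/2) = 13/2
d_a = ½·39/4·3/2 = 117/16; d_c = 39/4·5 = 195/4
d = 2·117/16 + 195/4 = 507/8
t_c = 5 > 0 so v_max = 39/4

d=507/8 v_max=39/4 a_max=13/2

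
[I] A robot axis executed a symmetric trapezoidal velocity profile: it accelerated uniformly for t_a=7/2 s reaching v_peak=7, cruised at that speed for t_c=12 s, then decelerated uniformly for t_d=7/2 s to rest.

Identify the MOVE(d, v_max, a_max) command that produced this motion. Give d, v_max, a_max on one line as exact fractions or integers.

d=217/2 v_max=7 a_max=2

a_max = 7/(7/2) = 2
d_a = ½·7·7/2 = 49/4; d_c = 7·12 = 84
d = 2·49/4 + 84 = 217/2
t_c = 12 > 0 → v_max = v_peak = 7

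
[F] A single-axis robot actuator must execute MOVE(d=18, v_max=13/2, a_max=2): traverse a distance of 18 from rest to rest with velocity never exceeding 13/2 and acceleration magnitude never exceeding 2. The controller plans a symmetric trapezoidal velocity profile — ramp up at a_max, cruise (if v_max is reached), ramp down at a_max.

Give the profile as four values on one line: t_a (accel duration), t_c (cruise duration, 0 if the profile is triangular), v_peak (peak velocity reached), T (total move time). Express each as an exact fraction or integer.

t_a=3 t_c=0 v_peak=6 T=6

vₘ²/aₘ = (13/2)²/2 = 169/8
18 < 169/8 ⇒ no cruise
v_peak = √(18·2) = √36 = 6
t_a = 6/2 = 3; t_c = 0
T = 2·3 = 6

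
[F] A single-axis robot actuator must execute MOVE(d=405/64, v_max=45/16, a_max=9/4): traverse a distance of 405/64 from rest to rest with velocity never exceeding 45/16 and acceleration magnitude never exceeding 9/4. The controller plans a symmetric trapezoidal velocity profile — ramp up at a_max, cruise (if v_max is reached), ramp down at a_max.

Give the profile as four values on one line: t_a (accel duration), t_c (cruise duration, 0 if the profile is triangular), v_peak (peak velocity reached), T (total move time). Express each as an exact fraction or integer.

t_a=5/4 t_c=1 v_peak=45/16 T=7/2

vₘ²/aₘ = (45/16)²/(9/4) = 225/64
405/64 ≥ 225/64 → trapezoidal
t_a = (45/16)/(9/4) = 5/4; v_peak = 45/16
d_cruise = 405/64 − 225/64 = 45/16; t_c = (45/16)/(45/16) = 1
T = 2·5/4 + 1 = 7/2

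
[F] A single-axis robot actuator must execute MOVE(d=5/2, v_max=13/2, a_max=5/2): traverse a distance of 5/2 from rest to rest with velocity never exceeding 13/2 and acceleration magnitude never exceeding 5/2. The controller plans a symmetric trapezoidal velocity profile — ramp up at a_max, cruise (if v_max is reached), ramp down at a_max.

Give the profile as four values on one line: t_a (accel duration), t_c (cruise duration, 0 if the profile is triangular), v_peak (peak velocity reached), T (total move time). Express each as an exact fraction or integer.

t_a=1 t_c=0 v_peak=5/2 T=2

(v_max)²/a_max = (13/2)²/(5/2) = 169/10
5/2 < 169/10 so t_c = 0
v_peak = √(5/2·5/2) = √(25/4) = 5/2
t_a = (5/2)/(5/2) = 1; t_c = 0
T = 2·1 = 2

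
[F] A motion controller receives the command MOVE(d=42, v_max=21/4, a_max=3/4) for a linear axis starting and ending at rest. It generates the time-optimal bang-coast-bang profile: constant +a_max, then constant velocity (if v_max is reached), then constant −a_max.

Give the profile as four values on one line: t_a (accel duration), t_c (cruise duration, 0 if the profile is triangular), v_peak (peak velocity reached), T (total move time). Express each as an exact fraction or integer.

vₘ²/aₘ = (21/4)²/(3/4) = 147/4
42 ≥ 147/4 so v_max reached
t_a = (21/4)/(3/4) = 7; v_peak = 21/4
d_cruise = 42 − 147/4 = 21/4; t_c = (21/4)/(21/4) = 1
T = 2·7 + 1 = 15

t_a=7 t_c=1 v_peak=21/4 T=15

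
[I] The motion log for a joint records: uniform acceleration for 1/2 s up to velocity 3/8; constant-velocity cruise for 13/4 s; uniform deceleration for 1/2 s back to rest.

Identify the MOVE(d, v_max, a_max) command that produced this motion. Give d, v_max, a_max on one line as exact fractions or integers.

d=45/32 v_max=3/8 a_max=3/4

a_max = (3/8)/(1/2) = 3/4
d_a = ½·3/8·1/2 = 3/32; d_c = 3/8·13/4 = 39/32
d = 2·3/32 + 39/32 = 45/32
t_c = 13/4 > 0 → v_max = v_peak = 3/8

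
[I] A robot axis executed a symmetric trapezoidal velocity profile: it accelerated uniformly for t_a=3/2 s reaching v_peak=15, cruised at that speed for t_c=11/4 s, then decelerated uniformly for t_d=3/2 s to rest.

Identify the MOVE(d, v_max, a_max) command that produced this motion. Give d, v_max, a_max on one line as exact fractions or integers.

d=255/4 v_max=15 a_max=10

a_max = 15/(3/2) = 10
d_a = ½·15·3/2 = 45/4; d_c = 15·11/4 = 165/4
d = 2·45/4 + 165/4 = 255/4
t_c = 11/4 > 0 → v_max = v_peak = 15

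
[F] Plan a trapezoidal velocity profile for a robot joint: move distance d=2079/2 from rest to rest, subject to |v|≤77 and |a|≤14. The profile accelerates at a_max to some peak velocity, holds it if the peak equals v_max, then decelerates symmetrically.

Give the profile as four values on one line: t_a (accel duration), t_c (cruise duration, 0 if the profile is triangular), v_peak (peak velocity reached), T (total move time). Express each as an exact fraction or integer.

(v_max)²/a_max = 77²/14 = 847/2
2079/2 ≥ 847/2 ⇒ cruise phase
t_a = 77/14 = 11/2; v_peak = 77
d_cruise = 2079/2 − 847/2 = 616; t_c = 616/77 = 8
T = 2·11/2 + 8 = 19

t_a=11/2 t_c=8 v_peak=77 T=19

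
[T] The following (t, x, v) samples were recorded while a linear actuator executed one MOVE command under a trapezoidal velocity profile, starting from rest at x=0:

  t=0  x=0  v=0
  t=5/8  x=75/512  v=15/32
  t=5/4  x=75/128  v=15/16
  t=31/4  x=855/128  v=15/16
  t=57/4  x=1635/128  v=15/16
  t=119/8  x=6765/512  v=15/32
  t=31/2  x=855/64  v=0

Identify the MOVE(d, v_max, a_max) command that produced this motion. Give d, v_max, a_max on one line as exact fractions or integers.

d=855/64 v_max=15/16 a_max=3/4

final state: t=31/2, x=855/64, v=0 → d = 855/64
a_max = (15/32−0)/(5/8−0) = 3/4
max v = 15/16 over t∈[5/4,57/4] → v_max = 15/16
check: 15/16·(5/4+13) = 855/64 ✓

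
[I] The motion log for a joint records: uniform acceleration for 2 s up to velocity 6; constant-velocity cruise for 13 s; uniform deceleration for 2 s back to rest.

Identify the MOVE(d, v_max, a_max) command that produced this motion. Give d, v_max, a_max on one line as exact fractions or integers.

d=90 v_max=6 a_max=3

a_max = 6/2 = 3
d_a = ½·6·2 = 6; d_c = 6·13 = 78
d = 2·6 + 78 = 90
t_c = 13 > 0 ⇒ limit active, v_max = 6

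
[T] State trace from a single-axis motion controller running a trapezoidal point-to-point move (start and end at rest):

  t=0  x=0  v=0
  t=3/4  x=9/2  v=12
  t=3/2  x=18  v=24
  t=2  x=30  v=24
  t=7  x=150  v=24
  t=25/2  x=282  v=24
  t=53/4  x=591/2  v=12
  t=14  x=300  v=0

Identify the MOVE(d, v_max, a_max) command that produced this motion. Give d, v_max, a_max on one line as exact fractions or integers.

d=300 v_max=24 a_max=16

final state: t=14, x=300, v=0 → d = 300
a_max = (12−0)/(3/4−0) = 16
max v = 24 over t∈[3/2,25/2] → v_max = 24
check: 24·(3/2+11) = 300 ✓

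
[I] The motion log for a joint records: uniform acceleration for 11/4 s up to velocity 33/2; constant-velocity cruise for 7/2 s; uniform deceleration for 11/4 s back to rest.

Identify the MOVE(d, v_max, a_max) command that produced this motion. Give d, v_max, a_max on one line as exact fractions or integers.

a_max = (33/2)/(11/4) = 6
d_a = ½·33/2·11/4 = 363/16; d_c = 33/2·7/2 = 231/4
d = 2·363/16 + 231/4 = 825/8
t_c = 7/2 > 0 so v_max = 33/2

d=825/8 v_max=33/2 a_max=6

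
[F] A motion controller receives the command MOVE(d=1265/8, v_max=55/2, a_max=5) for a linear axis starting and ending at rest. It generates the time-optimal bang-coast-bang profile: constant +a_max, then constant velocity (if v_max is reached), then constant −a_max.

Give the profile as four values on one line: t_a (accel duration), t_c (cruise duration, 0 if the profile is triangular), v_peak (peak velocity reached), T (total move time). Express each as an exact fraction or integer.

t_a=11/2 t_c=1/4 v_peak=55/2 T=45/4

(v_max)²/a_max = (55/2)²/5 = 605/4
1265/8 ≥ 605/4 → trapezoidal
t_a = (55/2)/5 = 11/2; v_peak = 55/2
d_cruise = 1265/8 − 605/4 = 55/8; t_c = (55/8)/(55/2) = 1/4
T = 2·11/2 + 1/4 = 45/4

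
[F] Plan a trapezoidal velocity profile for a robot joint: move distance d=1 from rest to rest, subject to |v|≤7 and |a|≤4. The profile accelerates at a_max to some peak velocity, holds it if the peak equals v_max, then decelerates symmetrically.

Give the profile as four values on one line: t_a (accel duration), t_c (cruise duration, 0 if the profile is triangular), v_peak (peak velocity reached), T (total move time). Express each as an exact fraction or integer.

t_a=1/2 t_c=0 v_peak=2 T=1

(v_max)²/a_max = 7²/4 = 49/4
1 < 49/4 so t_c = 0
v_peak = √(1·4) = √4 = 2
t_a = 2/4 = 1/2; t_c = 0
T = 2·1/2 = 1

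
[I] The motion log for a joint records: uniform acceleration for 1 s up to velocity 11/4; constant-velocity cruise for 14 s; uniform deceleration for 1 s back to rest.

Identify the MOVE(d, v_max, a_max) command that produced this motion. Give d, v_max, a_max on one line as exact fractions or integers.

d=165/4 v_max=11/4 a_max=11/4

a_max = (11/4)/1 = 11/4
d_a = ½·11/4·1 = 11/8; d_c = 11/4·14 = 77/2
d = 2·11/8 + 77/2 = 165/4
t_c = 14 > 0 → v_max = v_peak = 11/4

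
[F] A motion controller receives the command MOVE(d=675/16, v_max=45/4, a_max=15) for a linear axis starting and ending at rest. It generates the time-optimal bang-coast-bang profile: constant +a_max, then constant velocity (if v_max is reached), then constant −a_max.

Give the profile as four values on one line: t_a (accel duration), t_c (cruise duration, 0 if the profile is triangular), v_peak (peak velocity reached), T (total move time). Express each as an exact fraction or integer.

vₘ²/aₘ = (45/4)²/15 = 135/16
675/16 ≥ 135/16 so v_max reached
t_a = (45/4)/15 = 3/4; v_peak = 45/4
d_cruise = 675/16 − 135/16 = 135/4; t_c = (135/4)/(45/4) = 3
T = 2·3/4 + 3 = 9/2

t_a=3/4 t_c=3 v_peak=45/4 T=9/2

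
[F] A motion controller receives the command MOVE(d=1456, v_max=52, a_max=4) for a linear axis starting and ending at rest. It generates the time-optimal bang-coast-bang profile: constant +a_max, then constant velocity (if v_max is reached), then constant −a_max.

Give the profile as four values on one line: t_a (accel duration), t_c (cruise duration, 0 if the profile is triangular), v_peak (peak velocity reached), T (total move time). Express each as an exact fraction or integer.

t_a=13 t_c=15 v_peak=52 T=41

(v_max)²/a_max = 52²/4 = 676
1456 ≥ 676 so v_max reached
t_a = 52/4 = 13; v_peak = 52
d_cruise = 1456 − 676 = 780; t_c = 780/52 = 15
T = 2·13 + 15 = 41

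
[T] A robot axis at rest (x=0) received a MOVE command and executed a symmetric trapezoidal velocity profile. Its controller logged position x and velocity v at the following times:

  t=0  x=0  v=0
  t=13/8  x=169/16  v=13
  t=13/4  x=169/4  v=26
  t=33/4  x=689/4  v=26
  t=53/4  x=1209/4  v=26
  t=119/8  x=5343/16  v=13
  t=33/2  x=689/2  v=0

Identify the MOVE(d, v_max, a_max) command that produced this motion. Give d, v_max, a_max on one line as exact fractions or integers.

d=689/2 v_max=26 a_max=8

final state: t=33/2, x=689/2, v=0 → d = 689/2
a_max = (13−0)/(13/8−0) = 8
max v = 26 over t∈[13/4,53/4] → v_max = 26
check: 26·(13/4+10) = 689/2 ✓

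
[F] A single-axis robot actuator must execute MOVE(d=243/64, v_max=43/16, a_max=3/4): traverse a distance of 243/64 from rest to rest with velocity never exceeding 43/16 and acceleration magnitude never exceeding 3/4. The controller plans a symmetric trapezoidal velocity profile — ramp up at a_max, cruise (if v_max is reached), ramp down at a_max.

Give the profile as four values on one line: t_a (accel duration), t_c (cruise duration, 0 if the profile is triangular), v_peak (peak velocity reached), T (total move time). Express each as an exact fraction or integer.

t_a=9/4 t_c=0 v_peak=27/16 T=9/2

(v_max)²/a_max = (43/16)²/(3/4) = 1849/192
243/64 < 1849/192 → triangular
v_peak = √(243/64·3/4) = √(729/256) = 27/16
t_a = (27/16)/(3/4) = 9/4; t_c = 0
T = 2·9/4 = 9/2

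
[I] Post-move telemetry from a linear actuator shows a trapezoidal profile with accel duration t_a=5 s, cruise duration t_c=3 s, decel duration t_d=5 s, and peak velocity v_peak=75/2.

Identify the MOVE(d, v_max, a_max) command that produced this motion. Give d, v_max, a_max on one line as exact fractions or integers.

a_max = (75/2)/5 = 15/2
d_a = ½·75/2·5 = 375/4; d_c = 75/2·3 = 225/2
d = 2·375/4 + 225/2 = 300
t_c = 3 > 0 so v_max = 75/2

d=300 v_max=75/2 a_max=15/2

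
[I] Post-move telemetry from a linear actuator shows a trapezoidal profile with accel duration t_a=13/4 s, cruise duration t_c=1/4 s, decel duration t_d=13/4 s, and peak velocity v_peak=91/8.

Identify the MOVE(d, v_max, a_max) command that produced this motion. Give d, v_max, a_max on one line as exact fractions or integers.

d=637/16 v_max=91/8 a_max=7/2

a_max = (91/8)/(13/4) = 7/2
d_a = ½·91/8·13/4 = 1183/64; d_c = 91/8·1/4 = 91/32
d = 2·1183/64 + 91/32 = 637/16
t_c = 1/4 > 0 so v_max = 91/8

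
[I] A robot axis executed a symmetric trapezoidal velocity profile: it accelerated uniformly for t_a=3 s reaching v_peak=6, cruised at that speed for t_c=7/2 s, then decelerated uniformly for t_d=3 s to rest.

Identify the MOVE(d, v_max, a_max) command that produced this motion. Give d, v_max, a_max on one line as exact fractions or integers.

d=39 v_max=6 a_max=2

a_max = 6/3 = 2
d_a = ½·6·3 = 9; d_c = 6·7/2 = 21
d = 2·9 + 21 = 39
t_c = 7/2 > 0 → v_max = v_peak = 6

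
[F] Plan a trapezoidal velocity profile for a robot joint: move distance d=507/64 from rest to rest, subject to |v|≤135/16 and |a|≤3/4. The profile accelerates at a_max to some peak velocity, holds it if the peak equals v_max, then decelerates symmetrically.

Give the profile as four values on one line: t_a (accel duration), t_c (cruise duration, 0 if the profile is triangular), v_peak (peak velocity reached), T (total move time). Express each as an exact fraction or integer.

t_a=13/4 t_c=0 v_peak=39/16 T=13/2

(v_max)²/a_max = (135/16)²/(3/4) = 6075/64
507/64 < 6075/64 so t_c = 0
v_peak = √(507/64·3/4) = √(1521/256) = 39/16
t_a = (39/16)/(3/4) = 13/4; t_c = 0
T = 2·13/4 = 13/2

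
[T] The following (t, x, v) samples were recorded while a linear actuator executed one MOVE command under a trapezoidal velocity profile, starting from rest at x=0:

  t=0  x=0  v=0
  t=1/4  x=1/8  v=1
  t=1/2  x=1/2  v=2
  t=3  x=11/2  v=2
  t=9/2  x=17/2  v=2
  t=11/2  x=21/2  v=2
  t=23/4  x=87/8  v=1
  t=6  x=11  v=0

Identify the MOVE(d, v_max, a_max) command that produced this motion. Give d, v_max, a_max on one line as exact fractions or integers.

d=11 v_max=2 a_max=4

final state: t=6, x=11, v=0 → d = 11
a_max = (1−0)/(1/4−0) = 4
max v = 2 over t∈[1/2,11/2] → v_max = 2
check: 2·(1/2+5) = 11 ✓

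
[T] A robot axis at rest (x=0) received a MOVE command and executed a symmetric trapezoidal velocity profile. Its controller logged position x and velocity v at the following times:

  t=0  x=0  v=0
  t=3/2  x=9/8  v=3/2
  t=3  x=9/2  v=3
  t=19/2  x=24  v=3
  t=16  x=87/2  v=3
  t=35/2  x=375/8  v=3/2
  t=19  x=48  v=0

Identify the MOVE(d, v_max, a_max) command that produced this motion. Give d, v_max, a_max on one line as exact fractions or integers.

final state: t=19, x=48, v=0 → d = 48
a_max = (3/2−0)/(3/2−0) = 1
max v = 3 over t∈[3,16] → v_max = 3
check: 3·(3+13) = 48 ✓

d=48 v_max=3 a_max=1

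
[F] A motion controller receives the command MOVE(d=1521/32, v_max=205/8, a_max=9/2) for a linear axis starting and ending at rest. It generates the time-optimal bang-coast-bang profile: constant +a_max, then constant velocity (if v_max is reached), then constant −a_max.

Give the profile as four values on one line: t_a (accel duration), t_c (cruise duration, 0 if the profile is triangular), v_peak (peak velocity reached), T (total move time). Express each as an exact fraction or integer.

(v_max)²/a_max = (205/8)²/(9/2) = 42025/288
1521/32 < 42025/288 ⇒ no cruise
v_peak = √(1521/32·9/2) = √(13689/64) = 117/8
t_a = (117/8)/(9/2) = 13/4; t_c = 0
T = 2·13/4 = 13/2

t_a=13/4 t_c=0 v_peak=117/8 T=13/2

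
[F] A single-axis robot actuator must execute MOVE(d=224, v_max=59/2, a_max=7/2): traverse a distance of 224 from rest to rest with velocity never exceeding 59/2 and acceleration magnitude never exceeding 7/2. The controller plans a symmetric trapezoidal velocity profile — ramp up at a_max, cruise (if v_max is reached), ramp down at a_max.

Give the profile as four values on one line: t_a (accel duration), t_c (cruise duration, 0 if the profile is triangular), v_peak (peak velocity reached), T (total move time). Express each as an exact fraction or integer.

(v_max)²/a_max = (59/2)²/(7/2) = 3481/14
224 < 3481/14 ⇒ no cruise
v_peak = √(224·7/2) = √784 = 28
t_a = 28/(7/2) = 8; t_c = 0
T = 2·8 = 16

t_a=8 t_c=0 v_peak=28 T=16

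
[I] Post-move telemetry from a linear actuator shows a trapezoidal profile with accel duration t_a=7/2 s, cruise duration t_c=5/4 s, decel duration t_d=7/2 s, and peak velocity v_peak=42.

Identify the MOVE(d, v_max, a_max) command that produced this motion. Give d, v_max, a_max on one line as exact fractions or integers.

d=399/2 v_max=42 a_max=12

a_max = 42/(7/2) = 12
d_a = ½·42·7/2 = 147/2; d_c = 42·5/4 = 105/2
d = 2·147/2 + 105/2 = 399/2
t_c = 5/4 > 0 ⇒ limit active, v_max = 42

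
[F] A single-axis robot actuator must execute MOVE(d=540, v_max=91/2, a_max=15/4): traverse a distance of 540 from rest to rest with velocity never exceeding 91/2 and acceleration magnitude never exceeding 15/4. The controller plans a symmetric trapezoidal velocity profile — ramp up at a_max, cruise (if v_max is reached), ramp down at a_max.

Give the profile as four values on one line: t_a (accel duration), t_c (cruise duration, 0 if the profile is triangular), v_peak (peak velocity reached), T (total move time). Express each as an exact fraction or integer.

t_a=12 t_c=0 v_peak=45 T=24

(v_max)²/a_max = (91/2)²/(15/4) = 8281/15
540 < 8281/15 ⇒ no cruise
v_peak = √(540·15/4) = √2025 = 45
t_a = 45/(15/4) = 12; t_c = 0
T = 2·12 = 24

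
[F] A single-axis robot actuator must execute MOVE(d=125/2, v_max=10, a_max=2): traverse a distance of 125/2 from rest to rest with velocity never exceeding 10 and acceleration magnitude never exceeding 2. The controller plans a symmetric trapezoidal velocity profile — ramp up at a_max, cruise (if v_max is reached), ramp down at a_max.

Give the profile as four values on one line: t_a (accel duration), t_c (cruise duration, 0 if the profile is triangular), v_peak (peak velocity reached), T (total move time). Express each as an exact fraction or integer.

vₘ²/aₘ = 10²/2 = 50
125/2 ≥ 50 ⇒ cruise phase
t_a = 10/2 = 5; v_peak = 10
d_cruise = 125/2 − 50 = 25/2; t_c = (25/2)/10 = 5/4
T = 2·5 + 5/4 = 45/4

t_a=5 t_c=5/4 v_peak=10 T=45/4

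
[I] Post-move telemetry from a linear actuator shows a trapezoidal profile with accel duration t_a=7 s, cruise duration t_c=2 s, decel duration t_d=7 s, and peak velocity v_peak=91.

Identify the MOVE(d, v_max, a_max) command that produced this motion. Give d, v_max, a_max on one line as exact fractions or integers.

d=819 v_max=91 a_max=13

a_max = 91/7 = 13
d_a = ½·91·7 = 637/2; d_c = 91·2 = 182
d = 2·637/2 + 182 = 819
t_c = 2 > 0 so v_max = 91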